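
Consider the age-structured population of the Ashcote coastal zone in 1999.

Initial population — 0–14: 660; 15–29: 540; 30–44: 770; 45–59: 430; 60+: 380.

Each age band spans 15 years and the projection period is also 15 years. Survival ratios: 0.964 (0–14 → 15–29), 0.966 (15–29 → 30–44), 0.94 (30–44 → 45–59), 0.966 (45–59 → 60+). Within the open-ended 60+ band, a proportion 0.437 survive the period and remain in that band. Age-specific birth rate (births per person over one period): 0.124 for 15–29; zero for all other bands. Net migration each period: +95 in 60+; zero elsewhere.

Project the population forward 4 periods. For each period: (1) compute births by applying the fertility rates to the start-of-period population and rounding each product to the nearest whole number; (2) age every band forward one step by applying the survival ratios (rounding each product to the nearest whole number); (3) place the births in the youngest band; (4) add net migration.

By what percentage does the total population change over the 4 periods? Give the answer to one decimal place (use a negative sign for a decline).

Period 1:
Births: 540 * 0.124 = 67
15–29: 660 * 0.964 = 636
30–44: 540 * 0.966 = 522
45–59: 770 * 0.94 = 724
60+: 430 * 0.966 + 380 * 0.437 = 415 + 166 = 581
Net migration: 60+ + 95 → 676
Population now: 0–14=67, 15–29=636, 30–44=522, 45–59=724, 60+=676
Period 2:
Births: 636 * 0.124 = 79
15–29: 67 * 0.964 = 65
30–44: 636 * 0.966 = 614
45–59: 522 * 0.94 = 491
60+: 724 * 0.966 + 676 * 0.437 = 699 + 295 = 994
Net migration: 60+ + 95 → 1089
Population now: 0–14=79, 15–29=65, 30–44=614, 45–59=491, 60+=1089
Period 3:
Births: 65 * 0.124 = 8
15–29: 79 * 0.964 = 76
30–44: 65 * 0.966 = 63
45–59: 614 * 0.94 = 577
60+: 491 * 0.966 + 1089 * 0.437 = 474 + 476 = 950
Net migration: 60+ + 95 → 1045
Population now: 0–14=8, 15–29=76, 30–44=63, 45–59=577, 60+=1045
Period 4:
Births: 76 * 0.124 = 9
15–29: 8 * 0.964 = 8
30–44: 76 * 0.966 = 73
45–59: 63 * 0.94 = 59
60+: 577 * 0.966 + 1045 * 0.437 = 557 + 457 = 1014
Net migration: 60+ + 95 → 1109
Population now: 0–14=9, 15–29=8, 30–44=73, 45–59=59, 60+=1109
Total: 2780 → 1258; change = -1522; percentage change = -54.7%

-54.7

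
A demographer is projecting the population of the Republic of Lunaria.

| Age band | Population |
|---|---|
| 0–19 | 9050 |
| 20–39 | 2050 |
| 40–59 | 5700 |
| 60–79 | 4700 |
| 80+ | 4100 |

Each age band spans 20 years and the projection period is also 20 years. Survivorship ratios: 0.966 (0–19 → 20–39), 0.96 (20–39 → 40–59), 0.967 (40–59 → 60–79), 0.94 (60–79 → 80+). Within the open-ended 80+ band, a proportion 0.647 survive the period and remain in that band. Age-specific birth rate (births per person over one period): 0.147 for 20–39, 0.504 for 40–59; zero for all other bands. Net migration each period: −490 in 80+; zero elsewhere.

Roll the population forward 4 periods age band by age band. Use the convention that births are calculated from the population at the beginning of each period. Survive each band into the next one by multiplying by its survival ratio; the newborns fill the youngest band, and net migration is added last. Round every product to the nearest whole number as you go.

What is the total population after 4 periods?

23011

Let group 1 be 0–19 through group 5 = 80+.
After projecting period 1:
Births: 2050 × 0.147 = 301, 5700 × 0.504 = 2873 ⇒ total 3174
Group 2: 9050 × 0.966 = 8742
Group 3: 2050 × 0.96 = 1968
Group 4: 5700 × 0.967 = 5512
Group 5: 4700 × 0.94 + 4100 × 0.647 = 4418 + 2653 = 7071
Net migration: Group 5 − 490 → 6581
Population now: 0–19=3174, 20–39=8742, 40–59=1968, 60–79=5512, 80+=6581
After projecting period 2:
Births: 8742 × 0.147 = 1285, 1968 × 0.504 = 992 ⇒ total 2277
Group 2: 3174 × 0.966 = 3066
Group 3: 8742 × 0.96 = 8392
Group 4: 1968 × 0.967 = 1903
Group 5: 5512 × 0.94 + 6581 × 0.647 = 5181 + 4258 = 9439
Net migration: Group 5 − 490 → 8949
Population now: 0–19=2277, 20–39=3066, 40–59=8392, 60–79=1903, 80+=8949
After projecting period 3:
Births: 3066 × 0.147 = 451, 8392 × 0.504 = 4230 ⇒ total 4681
Group 2: 2277 × 0.966 = 2200
Group 3: 3066 × 0.96 = 2943
Group 4: 8392 × 0.967 = 8115
Group 5: 1903 × 0.94 + 8949 × 0.647 = 1789 + 5790 = 7579
Net migration: Group 5 − 490 → 7089
Population now: 0–19=4681, 20–39=2200, 40–59=2943, 60–79=8115, 80+=7089
After projecting period 4:
Births: 2200 × 0.147 = 323, 2943 × 0.504 = 1483 ⇒ total 1806
Group 2: 4681 × 0.966 = 4522
Group 3: 2200 × 0.96 = 2112
Group 4: 2943 × 0.967 = 2846
Group 5: 8115 × 0.94 + 7089 × 0.647 = 7628 + 4587 = 12215
Net migration: Group 5 − 490 → 11725
Population now: 0–19=1806, 20–39=4522, 40–59=2112, 60–79=2846, 80+=11725
Total after period 4: 1806 + 4522 + 2112 + 2846 + 11725 = 23011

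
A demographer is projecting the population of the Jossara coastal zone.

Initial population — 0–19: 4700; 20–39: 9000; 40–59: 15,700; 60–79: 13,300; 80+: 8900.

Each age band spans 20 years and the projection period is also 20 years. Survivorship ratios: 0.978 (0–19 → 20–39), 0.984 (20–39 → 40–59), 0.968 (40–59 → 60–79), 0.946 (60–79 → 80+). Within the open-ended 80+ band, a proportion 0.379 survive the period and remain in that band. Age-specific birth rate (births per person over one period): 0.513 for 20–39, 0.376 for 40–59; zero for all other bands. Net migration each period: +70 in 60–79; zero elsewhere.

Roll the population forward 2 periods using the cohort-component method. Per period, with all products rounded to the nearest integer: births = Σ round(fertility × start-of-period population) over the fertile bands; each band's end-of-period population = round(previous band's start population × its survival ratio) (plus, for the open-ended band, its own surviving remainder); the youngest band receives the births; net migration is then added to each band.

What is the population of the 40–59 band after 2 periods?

4523

— Period 1 —
Births: 9000 × 0.513 = 4617 ; 15700 × 0.376 = 5903 ⇒ total 10520
20–39: 4700 × 0.978 = 4597
40–59: 9000 × 0.984 = 8856
60–79: 15700 × 0.968 = 15198
80+: 13300 × 0.946 + 8900 × 0.379 = 12582 + 3373 = 15955
Net migration: 60–79 + 70 → 15268
Population now: 0–19=10520, 20–39=4597, 40–59=8856, 60–79=15268, 80+=15955
— Period 2 —
Births: 4597 × 0.513 = 2358 ; 8856 × 0.376 = 3330 ⇒ total 5688
20–39: 10520 × 0.978 = 10289
40–59: 4597 × 0.984 = 4523
60–79: 8856 × 0.968 = 8573
80+: 15268 × 0.946 + 15955 × 0.379 = 14444 + 6047 = 20491
Net migration: 60–79 + 70 → 8643
Population now: 0–19=5688, 20–39=10289, 40–59=4523, 60–79=8643, 80+=20491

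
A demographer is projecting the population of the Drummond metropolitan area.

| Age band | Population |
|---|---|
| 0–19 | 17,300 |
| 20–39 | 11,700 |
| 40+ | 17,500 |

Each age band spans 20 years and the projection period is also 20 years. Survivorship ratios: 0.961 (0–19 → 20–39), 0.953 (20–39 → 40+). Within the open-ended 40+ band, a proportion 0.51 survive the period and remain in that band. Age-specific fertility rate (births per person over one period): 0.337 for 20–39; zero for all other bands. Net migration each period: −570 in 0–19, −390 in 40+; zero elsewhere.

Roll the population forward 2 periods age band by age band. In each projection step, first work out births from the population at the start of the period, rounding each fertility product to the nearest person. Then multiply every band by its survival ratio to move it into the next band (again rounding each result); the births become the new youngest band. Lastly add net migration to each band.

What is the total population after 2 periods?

33767

[period 1]
Births: 11700 * 0.337 = 3943
20–39: 17300 * 0.961 = 16625
40+: 11700 * 0.953 + 17500 * 0.51 = 11150 + 8925 = 20075
Net migration: 0–19 − 570 → 3373; 40+ − 390 → 19685
Giving 3373 / 16625 / 19685.
[period 2]
Births: 16625 * 0.337 = 5603
20–39: 3373 * 0.961 = 3241
40+: 16625 * 0.953 + 19685 * 0.51 = 15844 + 10039 = 25883
Net migration: 0–19 − 570 → 5033; 40+ − 390 → 25493
Giving 5033 / 3241 / 25493.
Total after period 2: 5033 + 3241 + 25493 = 33767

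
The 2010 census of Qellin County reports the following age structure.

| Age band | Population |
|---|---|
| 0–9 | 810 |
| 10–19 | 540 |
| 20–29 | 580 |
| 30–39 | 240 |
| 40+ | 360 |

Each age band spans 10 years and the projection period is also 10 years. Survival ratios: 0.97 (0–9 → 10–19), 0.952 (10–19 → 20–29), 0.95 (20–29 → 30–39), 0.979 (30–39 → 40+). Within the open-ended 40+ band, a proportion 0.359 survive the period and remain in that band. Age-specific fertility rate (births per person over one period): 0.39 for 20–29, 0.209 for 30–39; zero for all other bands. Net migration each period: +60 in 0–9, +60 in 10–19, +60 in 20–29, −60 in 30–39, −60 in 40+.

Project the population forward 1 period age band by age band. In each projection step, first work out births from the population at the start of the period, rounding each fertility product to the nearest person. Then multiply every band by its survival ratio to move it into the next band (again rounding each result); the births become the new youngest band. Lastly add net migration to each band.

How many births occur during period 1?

Numbering the groups 1..5 from youngest to oldest:
Period 1:
Births: 580 × 0.39 = 226 ; 240 × 0.209 = 50 → 276
Group 2: 810 × 0.97 = 786
Group 3: 540 × 0.952 = 514
Group 4: 580 × 0.95 = 551
Group 5: 240 × 0.979 + 360 × 0.359 = 235 + 129 = 364
Net migration: Group 1 + 60 → 336; Group 2 + 60 → 846; Group 3 + 60 → 574; Group 4 − 60 → 491; Group 5 − 60 → 304
End of period: [336, 846, 574, 491, 304]

276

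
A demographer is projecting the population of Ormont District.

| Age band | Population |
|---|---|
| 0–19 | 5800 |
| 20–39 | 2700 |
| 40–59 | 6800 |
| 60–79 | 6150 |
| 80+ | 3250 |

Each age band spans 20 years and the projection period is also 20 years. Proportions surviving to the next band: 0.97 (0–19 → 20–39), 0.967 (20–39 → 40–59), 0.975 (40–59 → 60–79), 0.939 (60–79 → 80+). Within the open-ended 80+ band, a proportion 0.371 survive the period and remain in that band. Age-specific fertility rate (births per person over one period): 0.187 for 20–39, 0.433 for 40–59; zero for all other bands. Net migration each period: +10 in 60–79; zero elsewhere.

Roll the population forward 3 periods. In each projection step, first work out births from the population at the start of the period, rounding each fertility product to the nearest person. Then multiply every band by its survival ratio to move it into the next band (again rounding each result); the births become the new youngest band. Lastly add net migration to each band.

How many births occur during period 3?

2982

[period 1]
Births: 2700 * 0.187 = 505, 6800 * 0.433 = 2944 → total 3449
20–39: 5800 * 0.97 = 5626
40–59: 2700 * 0.967 = 2611
60–79: 6800 * 0.975 = 6630
80+: 6150 * 0.939 + 3250 * 0.371 = 5775 + 1206 = 6981
Net migration: 60–79 + 10 → 6640
Population now: 0–19=3449, 20–39=5626, 40–59=2611, 60–79=6640, 80+=6981
[period 2]
Births: 5626 * 0.187 = 1052, 2611 * 0.433 = 1131 → total 2183
20–39: 3449 * 0.97 = 3346
40–59: 5626 * 0.967 = 5440
60–79: 2611 * 0.975 = 2546
80+: 6640 * 0.939 + 6981 * 0.371 = 6235 + 2590 = 8825
Net migration: 60–79 + 10 → 2556
Population now: 0–19=2183, 20–39=3346, 40–59=5440, 60–79=2556, 80+=8825
[period 3]
Births: 3346 * 0.187 = 626, 5440 * 0.433 = 2356 → total 2982
20–39: 2183 * 0.97 = 2118
40–59: 3346 * 0.967 = 3236
60–79: 5440 * 0.975 = 5304
80+: 2556 * 0.939 + 8825 * 0.371 = 2400 + 3274 = 5674
Net migration: 60–79 + 10 → 5314
Population now: 0–19=2982, 20–39=2118, 40–59=3236, 60–79=5314, 80+=5674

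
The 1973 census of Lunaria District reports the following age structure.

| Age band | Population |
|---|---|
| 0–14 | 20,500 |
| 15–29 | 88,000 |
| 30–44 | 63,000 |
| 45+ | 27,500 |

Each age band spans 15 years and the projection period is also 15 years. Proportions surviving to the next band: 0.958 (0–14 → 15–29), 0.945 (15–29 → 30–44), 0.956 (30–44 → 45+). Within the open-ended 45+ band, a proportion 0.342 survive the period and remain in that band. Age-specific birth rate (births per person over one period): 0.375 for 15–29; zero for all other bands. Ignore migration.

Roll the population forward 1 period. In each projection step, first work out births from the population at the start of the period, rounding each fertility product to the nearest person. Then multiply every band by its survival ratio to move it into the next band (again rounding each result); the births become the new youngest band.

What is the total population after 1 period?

205432

Call the groups 1 to 4, youngest first.
After projecting period 1:
Births: 88000 × 0.375 = 33000
Group 2: 20500 × 0.958 = 19639
Group 3: 88000 × 0.945 = 83160
Group 4: 63000 × 0.956 + 27500 × 0.342 = 60228 + 9405 = 69633
→ [33000, 19639, 83160, 69633]
Total after period 1: 33000 + 19639 + 83160 + 69633 = 205432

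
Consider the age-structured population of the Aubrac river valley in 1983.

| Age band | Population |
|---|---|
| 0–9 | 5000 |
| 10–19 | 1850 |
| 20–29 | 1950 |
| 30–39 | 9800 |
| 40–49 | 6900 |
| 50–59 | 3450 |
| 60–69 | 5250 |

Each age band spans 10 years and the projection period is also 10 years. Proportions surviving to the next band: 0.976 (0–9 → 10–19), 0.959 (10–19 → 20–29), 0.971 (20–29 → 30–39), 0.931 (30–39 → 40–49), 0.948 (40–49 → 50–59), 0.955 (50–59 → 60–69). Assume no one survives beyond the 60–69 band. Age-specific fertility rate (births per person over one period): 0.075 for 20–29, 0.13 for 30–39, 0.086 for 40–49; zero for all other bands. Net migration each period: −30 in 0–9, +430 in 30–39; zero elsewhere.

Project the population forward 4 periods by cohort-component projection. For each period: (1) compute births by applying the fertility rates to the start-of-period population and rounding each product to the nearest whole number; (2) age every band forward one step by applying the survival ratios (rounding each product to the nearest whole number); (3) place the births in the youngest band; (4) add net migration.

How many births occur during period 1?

2013

[period 1]
Births: 1950 * 0.075 = 146, 9800 * 0.13 = 1274, 6900 * 0.086 = 593 → 2013
10–19: 5000 * 0.976 = 4880
20–29: 1850 * 0.959 = 1774
30–39: 1950 * 0.971 = 1893
40–49: 9800 * 0.931 = 9124
50–59: 6900 * 0.948 = 6541
60–69: 3450 * 0.955 = 3295
Net migration: 0–9 − 30 → 1983; 30–39 + 430 → 2323
Population now: 0–9=1983, 10–19=4880, 20–29=1774, 30–39=2323, 40–49=9124, 50–59=6541, 60–69=3295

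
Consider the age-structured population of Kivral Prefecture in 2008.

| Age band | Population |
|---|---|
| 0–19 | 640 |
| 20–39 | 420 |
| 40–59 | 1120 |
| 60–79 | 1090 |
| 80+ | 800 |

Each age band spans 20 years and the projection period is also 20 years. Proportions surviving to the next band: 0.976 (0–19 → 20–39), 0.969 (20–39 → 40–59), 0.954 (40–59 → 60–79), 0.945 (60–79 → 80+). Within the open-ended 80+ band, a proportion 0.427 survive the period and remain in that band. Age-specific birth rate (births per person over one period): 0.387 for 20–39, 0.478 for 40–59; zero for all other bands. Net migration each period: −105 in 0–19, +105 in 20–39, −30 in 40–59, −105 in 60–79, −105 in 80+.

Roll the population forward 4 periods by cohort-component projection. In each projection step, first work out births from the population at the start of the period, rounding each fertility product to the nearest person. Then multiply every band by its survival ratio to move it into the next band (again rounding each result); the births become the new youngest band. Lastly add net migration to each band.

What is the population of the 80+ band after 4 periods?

710

Let group 1 be 0–19 through group 5 = 80+.
After projecting period 1:
Births: 420 * 0.387 = 163, 1120 * 0.478 = 535 — total 698
Group 2: 640 * 0.976 = 625
Group 3: 420 * 0.969 = 407
Group 4: 1120 * 0.954 = 1068
Group 5: 1090 * 0.945 + 800 * 0.427 = 1030 + 342 = 1372
Net migration: Group 1 − 105 → 593; Group 2 + 105 → 730; Group 3 − 30 → 377; Group 4 − 105 → 963; Group 5 − 105 → 1267
→ [593, 730, 377, 963, 1267]
After projecting period 2:
Births: 730 * 0.387 = 283, 377 * 0.478 = 180 — total 463
Group 2: 593 * 0.976 = 579
Group 3: 730 * 0.969 = 707
Group 4: 377 * 0.954 = 360
Group 5: 963 * 0.945 + 1267 * 0.427 = 910 + 541 = 1451
Net migration: Group 1 − 105 → 358; Group 2 + 105 → 684; Group 3 − 30 → 677; Group 4 − 105 → 255; Group 5 − 105 → 1346
→ [358, 684, 677, 255, 1346]
After projecting period 3:
Births: 684 * 0.387 = 265, 677 * 0.478 = 324 — total 589
Group 2: 358 * 0.976 = 349
Group 3: 684 * 0.969 = 663
Group 4: 677 * 0.954 = 646
Group 5: 255 * 0.945 + 1346 * 0.427 = 241 + 575 = 816
Net migration: Group 1 − 105 → 484; Group 2 + 105 → 454; Group 3 − 30 → 633; Group 4 − 105 → 541; Group 5 − 105 → 711
→ [484, 454, 633, 541, 711]
After projecting period 4:
Births: 454 * 0.387 = 176, 633 * 0.478 = 303 — total 479
Group 2: 484 * 0.976 = 472
Group 3: 454 * 0.969 = 440
Group 4: 633 * 0.954 = 604
Group 5: 541 * 0.945 + 711 * 0.427 = 511 + 304 = 815
Net migration: Group 1 − 105 → 374; Group 2 + 105 → 577; Group 3 − 30 → 410; Group 4 − 105 → 499; Group 5 − 105 → 710
→ [374, 577, 410, 499, 710]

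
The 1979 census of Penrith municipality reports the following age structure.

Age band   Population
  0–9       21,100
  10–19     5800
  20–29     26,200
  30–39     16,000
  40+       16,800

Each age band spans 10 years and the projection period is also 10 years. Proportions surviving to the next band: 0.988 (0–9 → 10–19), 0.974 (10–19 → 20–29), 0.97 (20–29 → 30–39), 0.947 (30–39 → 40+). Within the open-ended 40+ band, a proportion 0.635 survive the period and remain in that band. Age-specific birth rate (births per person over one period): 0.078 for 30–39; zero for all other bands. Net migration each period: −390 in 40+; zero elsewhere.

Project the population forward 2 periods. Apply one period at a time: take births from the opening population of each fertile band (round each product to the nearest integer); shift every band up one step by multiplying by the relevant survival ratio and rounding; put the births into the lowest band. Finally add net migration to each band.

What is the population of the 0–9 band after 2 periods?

1982

(Groups numbered youngest = 1 to oldest = 5.)
After projecting period 1:
Births: 16000 * 0.078 = 1248
Group 2: 21100 * 0.988 = 20847
Group 3: 5800 * 0.974 = 5649
Group 4: 26200 * 0.97 = 25414
Group 5: 16000 * 0.947 + 16800 * 0.635 = 15152 + 10668 = 25820
Net migration: Group 5 − 390 → 25430
→ [1248, 20847, 5649, 25414, 25430]
After projecting period 2:
Births: 25414 * 0.078 = 1982
Group 2: 1248 * 0.988 = 1233
Group 3: 20847 * 0.974 = 20305
Group 4: 5649 * 0.97 = 5480
Group 5: 25414 * 0.947 + 25430 * 0.635 = 24067 + 16148 = 40215
Net migration: Group 5 − 390 → 39825
→ [1982, 1233, 20305, 5480, 39825]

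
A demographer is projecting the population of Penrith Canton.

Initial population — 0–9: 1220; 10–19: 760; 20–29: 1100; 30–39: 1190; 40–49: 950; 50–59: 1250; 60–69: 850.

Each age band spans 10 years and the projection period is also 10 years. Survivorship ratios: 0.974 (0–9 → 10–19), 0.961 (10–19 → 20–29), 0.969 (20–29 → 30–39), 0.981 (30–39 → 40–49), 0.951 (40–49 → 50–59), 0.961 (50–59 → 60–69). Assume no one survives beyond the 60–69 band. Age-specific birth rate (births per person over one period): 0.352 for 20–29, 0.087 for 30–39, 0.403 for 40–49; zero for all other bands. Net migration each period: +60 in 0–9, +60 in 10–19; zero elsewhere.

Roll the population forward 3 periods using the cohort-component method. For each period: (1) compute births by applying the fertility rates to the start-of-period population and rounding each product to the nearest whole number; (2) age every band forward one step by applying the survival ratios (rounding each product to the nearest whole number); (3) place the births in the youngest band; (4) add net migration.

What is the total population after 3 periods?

Let band 1 be 0–9 through band 7 = 60–69.
[period 1]
Births: 1100 × 0.352 = 387 ; 1190 × 0.087 = 104 ; 950 × 0.403 = 383 → 874
Band 2: 1220 × 0.974 = 1188
Band 3: 760 × 0.961 = 730
Band 4: 1100 × 0.969 = 1066
Band 5: 1190 × 0.981 = 1167
Band 6: 950 × 0.951 = 903
Band 7: 1250 × 0.961 = 1201
Net migration: Band 1 + 60 → 934; Band 2 + 60 → 1248
Population now: 0–9=934, 10–19=1248, 20–29=730, 30–39=1066, 40–49=1167, 50–59=903, 60–69=1201
[period 2]
Births: 730 × 0.352 = 257 ; 1066 × 0.087 = 93 ; 1167 × 0.403 = 470 → 820
Band 2: 934 × 0.974 = 910
Band 3: 1248 × 0.961 = 1199
Band 4: 730 × 0.969 = 707
Band 5: 1066 × 0.981 = 1046
Band 6: 1167 × 0.951 = 1110
Band 7: 903 × 0.961 = 868
Net migration: Band 1 + 60 → 880; Band 2 + 60 → 970
Population now: 0–9=880, 10–19=970, 20–29=1199, 30–39=707, 40–49=1046, 50–59=1110, 60–69=868
[period 3]
Births: 1199 × 0.352 = 422 ; 707 × 0.087 = 62 ; 1046 × 0.403 = 422 → 906
Band 2: 880 × 0.974 = 857
Band 3: 970 × 0.961 = 932
Band 4: 1199 × 0.969 = 1162
Band 5: 707 × 0.981 = 694
Band 6: 1046 × 0.951 = 995
Band 7: 1110 × 0.961 = 1067
Net migration: Band 1 + 60 → 966; Band 2 + 60 → 917
Population now: 0–9=966, 10–19=917, 20–29=932, 30–39=1162, 40–49=694, 50–59=995, 60–69=1067
Total after period 3: 966 + 917 + 932 + 1162 + 694 + 995 + 1067 = 6733

6733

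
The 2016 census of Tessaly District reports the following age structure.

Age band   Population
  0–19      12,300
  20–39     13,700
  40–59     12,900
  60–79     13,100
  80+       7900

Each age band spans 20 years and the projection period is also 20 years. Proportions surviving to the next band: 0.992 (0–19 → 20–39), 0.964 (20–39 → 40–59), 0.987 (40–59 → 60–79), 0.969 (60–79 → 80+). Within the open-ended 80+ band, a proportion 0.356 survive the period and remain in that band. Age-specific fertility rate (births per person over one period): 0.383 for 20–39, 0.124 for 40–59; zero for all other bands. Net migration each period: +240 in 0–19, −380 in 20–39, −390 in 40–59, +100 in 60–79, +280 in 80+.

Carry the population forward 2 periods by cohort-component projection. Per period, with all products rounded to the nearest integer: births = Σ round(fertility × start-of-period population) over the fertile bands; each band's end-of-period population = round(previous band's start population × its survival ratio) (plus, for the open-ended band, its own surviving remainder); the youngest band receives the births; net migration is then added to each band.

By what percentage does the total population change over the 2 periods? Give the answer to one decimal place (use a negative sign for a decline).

-8.0

Numbering the bands 1..5 from youngest to oldest:
[period 1]
Births: 13700 × 0.383 = 5247  |  12900 × 0.124 = 1600 ⇒ total 6847
Band 2: 12300 × 0.992 = 12202
Band 3: 13700 × 0.964 = 13207
Band 4: 12900 × 0.987 = 12732
Band 5: 13100 × 0.969 + 7900 × 0.356 = 12694 + 2812 = 15506
Net migration: Band 1 + 240 → 7087; Band 2 − 380 → 11822; Band 3 − 390 → 12817; Band 4 + 100 → 12832; Band 5 + 280 → 15786
→ [7087, 11822, 12817, 12832, 15786]
[period 2]
Births: 11822 × 0.383 = 4528  |  12817 × 0.124 = 1589 ⇒ total 6117
Band 2: 7087 × 0.992 = 7030
Band 3: 11822 × 0.964 = 11396
Band 4: 12817 × 0.987 = 12650
Band 5: 12832 × 0.969 + 15786 × 0.356 = 12434 + 5620 = 18054
Net migration: Band 1 + 240 → 6357; Band 2 − 380 → 6650; Band 3 − 390 → 11006; Band 4 + 100 → 12750; Band 5 + 280 → 18334
→ [6357, 6650, 11006, 12750, 18334]
Total: 59900 → 55097; change = -4803; percentage change = -8.0%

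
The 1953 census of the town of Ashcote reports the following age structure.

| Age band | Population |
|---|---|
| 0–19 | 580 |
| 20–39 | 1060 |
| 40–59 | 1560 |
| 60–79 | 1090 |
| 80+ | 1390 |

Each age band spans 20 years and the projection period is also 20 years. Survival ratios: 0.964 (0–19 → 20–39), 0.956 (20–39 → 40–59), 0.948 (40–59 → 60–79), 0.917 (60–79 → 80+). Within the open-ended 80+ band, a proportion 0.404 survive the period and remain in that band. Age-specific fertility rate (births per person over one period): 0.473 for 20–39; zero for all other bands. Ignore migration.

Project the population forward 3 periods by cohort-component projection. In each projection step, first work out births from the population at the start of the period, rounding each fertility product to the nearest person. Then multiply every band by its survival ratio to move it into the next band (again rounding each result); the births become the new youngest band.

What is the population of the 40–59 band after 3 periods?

(Bands numbered youngest = 1 to oldest = 5.)
Period 1.
Births: 1060 * 0.473 = 501
Band 2: 580 * 0.964 = 559
Band 3: 1060 * 0.956 = 1013
Band 4: 1560 * 0.948 = 1479
Band 5: 1090 * 0.917 + 1390 * 0.404 = 1000 + 562 = 1562
Giving 501 / 559 / 1013 / 1479 / 1562.
Period 2.
Births: 559 * 0.473 = 264
Band 2: 501 * 0.964 = 483
Band 3: 559 * 0.956 = 534
Band 4: 1013 * 0.948 = 960
Band 5: 1479 * 0.917 + 1562 * 0.404 = 1356 + 631 = 1987
Giving 264 / 483 / 534 / 960 / 1987.
Period 3.
Births: 483 * 0.473 = 228
Band 2: 264 * 0.964 = 254
Band 3: 483 * 0.956 = 462
Band 4: 534 * 0.948 = 506
Band 5: 960 * 0.917 + 1987 * 0.404 = 880 + 803 = 1683
Giving 228 / 254 / 462 / 506 / 1683.

462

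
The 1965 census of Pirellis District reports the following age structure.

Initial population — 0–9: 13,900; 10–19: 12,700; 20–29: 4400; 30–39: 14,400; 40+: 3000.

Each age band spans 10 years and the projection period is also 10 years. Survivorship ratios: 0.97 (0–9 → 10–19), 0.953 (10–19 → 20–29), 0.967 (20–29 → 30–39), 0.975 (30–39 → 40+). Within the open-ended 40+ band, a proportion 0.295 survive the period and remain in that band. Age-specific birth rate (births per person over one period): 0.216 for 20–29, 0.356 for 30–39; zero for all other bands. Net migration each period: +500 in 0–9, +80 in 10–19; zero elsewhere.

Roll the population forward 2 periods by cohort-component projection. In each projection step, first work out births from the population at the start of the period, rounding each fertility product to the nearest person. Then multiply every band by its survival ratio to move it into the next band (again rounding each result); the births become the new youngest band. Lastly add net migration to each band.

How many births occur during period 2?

4129

— Period 1 —
Births: 4400 × 0.216 = 950 ; 14400 × 0.356 = 5126 — total 6076
10–19: 13900 × 0.97 = 13483
20–29: 12700 × 0.953 = 12103
30–39: 4400 × 0.967 = 4255
40+: 14400 × 0.975 + 3000 × 0.295 = 14040 + 885 = 14925
Net migration: 0–9 + 500 → 6576; 10–19 + 80 → 13563
→ [6576, 13563, 12103, 4255, 14925]
— Period 2 —
Births: 12103 × 0.216 = 2614 ; 4255 × 0.356 = 1515 — total 4129
10–19: 6576 × 0.97 = 6379
20–29: 13563 × 0.953 = 12926
30–39: 12103 × 0.967 = 11704
40+: 4255 × 0.975 + 14925 × 0.295 = 4149 + 4403 = 8552
Net migration: 0–9 + 500 → 4629; 10–19 + 80 → 6459
→ [4629, 6459, 12926, 11704, 8552]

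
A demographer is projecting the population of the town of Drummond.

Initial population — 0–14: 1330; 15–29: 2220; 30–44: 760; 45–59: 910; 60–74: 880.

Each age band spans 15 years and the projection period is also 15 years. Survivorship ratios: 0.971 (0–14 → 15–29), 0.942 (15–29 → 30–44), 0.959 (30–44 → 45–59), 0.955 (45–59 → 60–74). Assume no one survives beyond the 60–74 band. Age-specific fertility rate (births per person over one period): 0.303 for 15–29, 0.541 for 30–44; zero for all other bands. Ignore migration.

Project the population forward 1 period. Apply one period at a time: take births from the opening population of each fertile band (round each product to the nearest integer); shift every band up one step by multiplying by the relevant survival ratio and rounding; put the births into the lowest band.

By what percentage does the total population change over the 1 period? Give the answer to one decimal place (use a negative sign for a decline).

-0.6

Period 1:
Births: 2220 × 0.303 = 673  |  760 × 0.541 = 411 — total 1084
15–29: 1330 × 0.971 = 1291
30–44: 2220 × 0.942 = 2091
45–59: 760 × 0.959 = 729
60–74: 910 × 0.955 = 869
→ [1084, 1291, 2091, 729, 869]
Total: 6100 → 6064; change = -36; percentage change = -0.6%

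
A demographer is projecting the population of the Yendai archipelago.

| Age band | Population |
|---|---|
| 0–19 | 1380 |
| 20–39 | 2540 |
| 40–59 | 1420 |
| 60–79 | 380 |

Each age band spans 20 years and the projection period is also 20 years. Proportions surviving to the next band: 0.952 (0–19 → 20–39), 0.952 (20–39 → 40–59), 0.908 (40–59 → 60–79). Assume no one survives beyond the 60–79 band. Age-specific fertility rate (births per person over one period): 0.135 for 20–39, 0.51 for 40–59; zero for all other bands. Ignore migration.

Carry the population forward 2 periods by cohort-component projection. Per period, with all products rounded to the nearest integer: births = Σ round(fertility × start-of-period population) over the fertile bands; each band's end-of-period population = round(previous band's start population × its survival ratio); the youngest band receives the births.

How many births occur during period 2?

Period 1:
Births: 2540 × 0.135 = 343, 1420 × 0.51 = 724 ⇒ total 1067
20–39: 1380 × 0.952 = 1314
40–59: 2540 × 0.952 = 2418
60–79: 1420 × 0.908 = 1289
→ [1067, 1314, 2418, 1289]
Period 2:
Births: 1314 × 0.135 = 177, 2418 × 0.51 = 1233 ⇒ total 1410
20–39: 1067 × 0.952 = 1016
40–59: 1314 × 0.952 = 1251
60–79: 2418 × 0.908 = 2196
→ [1410, 1016, 1251, 2196]

1410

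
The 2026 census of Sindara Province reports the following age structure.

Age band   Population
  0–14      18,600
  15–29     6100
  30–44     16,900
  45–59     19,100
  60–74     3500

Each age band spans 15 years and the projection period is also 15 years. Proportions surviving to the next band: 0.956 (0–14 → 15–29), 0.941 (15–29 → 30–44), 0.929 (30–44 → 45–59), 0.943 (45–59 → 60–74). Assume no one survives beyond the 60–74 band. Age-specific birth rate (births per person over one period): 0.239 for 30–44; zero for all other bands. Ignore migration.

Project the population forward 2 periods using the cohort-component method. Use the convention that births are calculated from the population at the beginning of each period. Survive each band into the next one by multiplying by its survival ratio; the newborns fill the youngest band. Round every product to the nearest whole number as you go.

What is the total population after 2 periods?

42103

Let group 1 be 0–14 through group 5 = 60–74.
[period 1]
Births: 16900 * 0.239 = 4039
Group 2: 18600 * 0.956 = 17782
Group 3: 6100 * 0.941 = 5740
Group 4: 16900 * 0.929 = 15700
Group 5: 19100 * 0.943 = 18011
Giving 4039 / 17782 / 5740 / 15700 / 18011.
[period 2]
Births: 5740 * 0.239 = 1372
Group 2: 4039 * 0.956 = 3861
Group 3: 17782 * 0.941 = 16733
Group 4: 5740 * 0.929 = 5332
Group 5: 15700 * 0.943 = 14805
Giving 1372 / 3861 / 16733 / 5332 / 14805.
Total after period 2: 1372 + 3861 + 16733 + 5332 + 14805 = 42103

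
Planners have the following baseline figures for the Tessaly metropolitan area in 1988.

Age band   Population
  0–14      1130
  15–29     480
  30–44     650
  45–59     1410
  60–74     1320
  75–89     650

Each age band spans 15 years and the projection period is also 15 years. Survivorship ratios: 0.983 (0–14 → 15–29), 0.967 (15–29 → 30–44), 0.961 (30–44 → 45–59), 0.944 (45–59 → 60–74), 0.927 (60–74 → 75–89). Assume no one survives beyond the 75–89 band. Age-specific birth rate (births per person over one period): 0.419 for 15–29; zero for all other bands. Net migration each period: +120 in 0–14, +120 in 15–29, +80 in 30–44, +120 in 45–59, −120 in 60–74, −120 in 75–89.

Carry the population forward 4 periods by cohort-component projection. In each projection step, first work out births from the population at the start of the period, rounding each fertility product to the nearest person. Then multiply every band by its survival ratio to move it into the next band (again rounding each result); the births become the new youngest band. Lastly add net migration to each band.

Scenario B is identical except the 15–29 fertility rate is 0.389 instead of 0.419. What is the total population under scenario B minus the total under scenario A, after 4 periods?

— Period 1 —
Births: 480 * 0.419 = 201
15–29: 1130 * 0.983 = 1111
30–44: 480 * 0.967 = 464
45–59: 650 * 0.961 = 625
60–74: 1410 * 0.944 = 1331
75–89: 1320 * 0.927 = 1224
Net migration: 0–14 + 120 → 321; 15–29 + 120 → 1231; 30–44 + 80 → 544; 45–59 + 120 → 745; 60–74 − 120 → 1211; 75–89 − 120 → 1104
Giving 321 / 1231 / 544 / 745 / 1211 / 1104.
— Period 2 —
Births: 1231 * 0.419 = 516
15–29: 321 * 0.983 = 316
30–44: 1231 * 0.967 = 1190
45–59: 544 * 0.961 = 523
60–74: 745 * 0.944 = 703
75–89: 1211 * 0.927 = 1123
Net migration: 0–14 + 120 → 636; 15–29 + 120 → 436; 30–44 + 80 → 1270; 45–59 + 120 → 643; 60–74 − 120 → 583; 75–89 − 120 → 1003
Giving 636 / 436 / 1270 / 643 / 583 / 1003.
— Period 3 —
Births: 436 * 0.419 = 183
15–29: 636 * 0.983 = 625
30–44: 436 * 0.967 = 422
45–59: 1270 * 0.961 = 1220
60–74: 643 * 0.944 = 607
75–89: 583 * 0.927 = 540
Net migration: 0–14 + 120 → 303; 15–29 + 120 → 745; 30–44 + 80 → 502; 45–59 + 120 → 1340; 60–74 − 120 → 487; 75–89 − 120 → 420
Giving 303 / 745 / 502 / 1340 / 487 / 420.
— Period 4 —
Births: 745 * 0.419 = 312
15–29: 303 * 0.983 = 298
30–44: 745 * 0.967 = 720
45–59: 502 * 0.961 = 482
60–74: 1340 * 0.944 = 1265
75–89: 487 * 0.927 = 451
Net migration: 0–14 + 120 → 432; 15–29 + 120 → 418; 30–44 + 80 → 800; 45–59 + 120 → 602; 60–74 − 120 → 1145; 75–89 − 120 → 331
Giving 432 / 418 / 800 / 602 / 1145 / 331.
Scenario A total after 4 periods: 3728
Scenario B projection —
— Period 1 —
Births: 480 * 0.389 = 187
15–29: 1130 * 0.983 = 1111
30–44: 480 * 0.967 = 464
45–59: 650 * 0.961 = 625
60–74: 1410 * 0.944 = 1331
75–89: 1320 * 0.927 = 1224
Net migration: 0–14 + 120 → 307; 15–29 + 120 → 1231; 30–44 + 80 → 544; 45–59 + 120 → 745; 60–74 − 120 → 1211; 75–89 − 120 → 1104
Giving 307 / 1231 / 544 / 745 / 1211 / 1104.
— Period 2 —
Births: 1231 * 0.389 = 479
15–29: 307 * 0.983 = 302
30–44: 1231 * 0.967 = 1190
45–59: 544 * 0.961 = 523
60–74: 745 * 0.944 = 703
75–89: 1211 * 0.927 = 1123
Net migration: 0–14 + 120 → 599; 15–29 + 120 → 422; 30–44 + 80 → 1270; 45–59 + 120 → 643; 60–74 − 120 → 583; 75–89 − 120 → 1003
Giving 599 / 422 / 1270 / 643 / 583 / 1003.
— Period 3 —
Births: 422 * 0.389 = 164
15–29: 599 * 0.983 = 589
30–44: 422 * 0.967 = 408
45–59: 1270 * 0.961 = 1220
60–74: 643 * 0.944 = 607
75–89: 583 * 0.927 = 540
Net migration: 0–14 + 120 → 284; 15–29 + 120 → 709; 30–44 + 80 → 488; 45–59 + 120 → 1340; 60–74 − 120 → 487; 75–89 − 120 → 420
Giving 284 / 709 / 488 / 1340 / 487 / 420.
— Period 4 —
Births: 709 * 0.389 = 276
15–29: 284 * 0.983 = 279
30–44: 709 * 0.967 = 686
45–59: 488 * 0.961 = 469
60–74: 1340 * 0.944 = 1265
75–89: 487 * 0.927 = 451
Net migration: 0–14 + 120 → 396; 15–29 + 120 → 399; 30–44 + 80 → 766; 45–59 + 120 → 589; 60–74 − 120 → 1145; 75–89 − 120 → 331
Giving 396 / 399 / 766 / 589 / 1145 / 331.
Scenario B total after 4 periods: 3626
Difference B − A = 3626 − 3728 = -102

-102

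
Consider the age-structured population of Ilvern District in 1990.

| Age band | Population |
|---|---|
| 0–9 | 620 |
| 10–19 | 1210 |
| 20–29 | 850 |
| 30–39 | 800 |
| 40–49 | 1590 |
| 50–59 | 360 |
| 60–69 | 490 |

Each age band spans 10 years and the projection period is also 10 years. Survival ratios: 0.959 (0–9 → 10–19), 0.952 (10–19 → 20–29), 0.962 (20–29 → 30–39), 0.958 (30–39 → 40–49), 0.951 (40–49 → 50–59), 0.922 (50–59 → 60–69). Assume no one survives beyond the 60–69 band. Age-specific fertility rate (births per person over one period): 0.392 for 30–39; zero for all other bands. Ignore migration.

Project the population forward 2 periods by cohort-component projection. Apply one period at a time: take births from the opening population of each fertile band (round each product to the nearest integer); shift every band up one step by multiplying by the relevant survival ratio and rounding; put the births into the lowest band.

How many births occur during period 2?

321

After projecting period 1:
Births: 800 * 0.392 = 314
10–19: 620 * 0.959 = 595
20–29: 1210 * 0.952 = 1152
30–39: 850 * 0.962 = 818
40–49: 800 * 0.958 = 766
50–59: 1590 * 0.951 = 1512
60–69: 360 * 0.922 = 332
Population now: 0–9=314, 10–19=595, 20–29=1152, 30–39=818, 40–49=766, 50–59=1512, 60–69=332
After projecting period 2:
Births: 818 * 0.392 = 321
10–19: 314 * 0.959 = 301
20–29: 595 * 0.952 = 566
30–39: 1152 * 0.962 = 1108
40–49: 818 * 0.958 = 784
50–59: 766 * 0.951 = 728
60–69: 1512 * 0.922 = 1394
Population now: 0–9=321, 10–19=301, 20–29=566, 30–39=1108, 40–49=784, 50–59=728, 60–69=1394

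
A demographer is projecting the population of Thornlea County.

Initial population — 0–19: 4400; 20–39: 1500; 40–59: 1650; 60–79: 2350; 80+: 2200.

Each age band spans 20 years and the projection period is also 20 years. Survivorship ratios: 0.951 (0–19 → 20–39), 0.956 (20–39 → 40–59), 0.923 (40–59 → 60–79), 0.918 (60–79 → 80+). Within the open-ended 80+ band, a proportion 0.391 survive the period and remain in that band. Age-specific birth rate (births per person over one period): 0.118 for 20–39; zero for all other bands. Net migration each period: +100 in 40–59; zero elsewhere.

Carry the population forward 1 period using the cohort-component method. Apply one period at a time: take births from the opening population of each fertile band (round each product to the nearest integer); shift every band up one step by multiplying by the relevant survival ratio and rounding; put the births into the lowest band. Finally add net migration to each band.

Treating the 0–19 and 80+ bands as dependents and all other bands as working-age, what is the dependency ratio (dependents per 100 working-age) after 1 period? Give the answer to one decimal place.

After projecting period 1:
Births: 1500 × 0.118 = 177
20–39: 4400 × 0.951 = 4184
40–59: 1500 × 0.956 = 1434
60–79: 1650 × 0.923 = 1523
80+: 2350 × 0.918 + 2200 × 0.391 = 2157 + 860 = 3017
Net migration: 40–59 + 100 → 1534
Giving 177 / 4184 / 1534 / 1523 / 3017.
Dependents (band 0–19 + band 80+) = 177 + 3017 = 3194; working-age = 7241; ratio = 3194/7241 × 100 = 44.1

44.1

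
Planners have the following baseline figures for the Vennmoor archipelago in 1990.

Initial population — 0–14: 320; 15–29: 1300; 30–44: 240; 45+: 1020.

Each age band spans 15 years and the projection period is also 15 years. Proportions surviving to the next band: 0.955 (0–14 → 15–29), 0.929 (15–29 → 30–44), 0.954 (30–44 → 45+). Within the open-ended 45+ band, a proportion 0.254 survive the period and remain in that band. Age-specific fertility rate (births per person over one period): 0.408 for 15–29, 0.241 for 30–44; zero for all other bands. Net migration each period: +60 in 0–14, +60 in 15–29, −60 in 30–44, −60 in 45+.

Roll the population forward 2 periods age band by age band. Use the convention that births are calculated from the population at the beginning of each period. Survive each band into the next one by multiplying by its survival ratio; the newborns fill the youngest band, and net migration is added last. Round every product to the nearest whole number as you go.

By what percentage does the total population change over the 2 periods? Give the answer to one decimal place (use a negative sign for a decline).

-10.1

Numbering the groups 1..4 from youngest to oldest:
— Period 1 —
Births: 1300 × 0.408 = 530, 240 × 0.241 = 58 → total 588
Group 2: 320 × 0.955 = 306
Group 3: 1300 × 0.929 = 1208
Group 4: 240 × 0.954 + 1020 × 0.254 = 229 + 259 = 488
Net migration: Group 1 + 60 → 648; Group 2 + 60 → 366; Group 3 − 60 → 1148; Group 4 − 60 → 428
End of period: [648, 366, 1148, 428]
— Period 2 —
Births: 366 × 0.408 = 149, 1148 × 0.241 = 277 → total 426
Group 2: 648 × 0.955 = 619
Group 3: 366 × 0.929 = 340
Group 4: 1148 × 0.954 + 428 × 0.254 = 1095 + 109 = 1204
Net migration: Group 1 + 60 → 486; Group 2 + 60 → 679; Group 3 − 60 → 280; Group 4 − 60 → 1144
End of period: [486, 679, 280, 1144]
Total: 2880 → 2589; change = -291; percentage change = -10.1%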